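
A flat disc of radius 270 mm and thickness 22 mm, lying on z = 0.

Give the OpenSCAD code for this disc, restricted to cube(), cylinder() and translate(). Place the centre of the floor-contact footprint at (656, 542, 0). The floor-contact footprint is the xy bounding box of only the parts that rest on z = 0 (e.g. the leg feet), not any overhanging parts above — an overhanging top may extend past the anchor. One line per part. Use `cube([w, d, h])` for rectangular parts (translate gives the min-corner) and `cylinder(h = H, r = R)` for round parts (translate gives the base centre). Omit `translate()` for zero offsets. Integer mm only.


translate([656, 542, 0]) cylinder(h = 22, r = 270);


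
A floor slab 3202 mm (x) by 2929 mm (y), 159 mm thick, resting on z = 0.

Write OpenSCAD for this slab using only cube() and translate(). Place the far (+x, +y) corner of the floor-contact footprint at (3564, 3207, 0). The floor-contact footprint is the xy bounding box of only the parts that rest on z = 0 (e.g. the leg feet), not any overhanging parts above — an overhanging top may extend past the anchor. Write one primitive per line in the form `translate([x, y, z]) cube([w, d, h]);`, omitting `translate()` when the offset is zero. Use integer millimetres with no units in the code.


translate([362, 278, 0]) cube([3202, 2929, 159]);


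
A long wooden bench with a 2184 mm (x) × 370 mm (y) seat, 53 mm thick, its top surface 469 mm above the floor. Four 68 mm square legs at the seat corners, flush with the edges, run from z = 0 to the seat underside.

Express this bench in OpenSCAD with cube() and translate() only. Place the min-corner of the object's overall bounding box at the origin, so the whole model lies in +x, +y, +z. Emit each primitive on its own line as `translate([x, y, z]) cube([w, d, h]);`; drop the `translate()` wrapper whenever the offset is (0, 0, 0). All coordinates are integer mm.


// leg_h = 469 − 53 = 416
translate([0, 0, 416]) cube([2184, 370, 53]);
cube([68, 68, 416]);
translate([0, 302, 0]) cube([68, 68, 416]);
translate([2116, 0, 0]) cube([68, 68, 416]);
translate([2116, 302, 0]) cube([68, 68, 416]);


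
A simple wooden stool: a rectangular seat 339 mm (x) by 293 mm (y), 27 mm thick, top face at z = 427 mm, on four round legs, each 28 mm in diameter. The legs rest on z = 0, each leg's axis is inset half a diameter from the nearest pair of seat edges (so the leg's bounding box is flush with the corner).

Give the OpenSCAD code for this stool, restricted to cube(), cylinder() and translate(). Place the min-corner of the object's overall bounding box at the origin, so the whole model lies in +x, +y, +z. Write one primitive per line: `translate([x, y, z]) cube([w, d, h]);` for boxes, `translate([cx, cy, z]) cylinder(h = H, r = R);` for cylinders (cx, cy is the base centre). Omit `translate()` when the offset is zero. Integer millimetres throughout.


translate([0, 0, 400]) cube([339, 293, 27]);
translate([14, 14, 0]) cylinder(h = 400, r = 14);
translate([325, 14, 0]) cylinder(h = 400, r = 14);
translate([14, 279, 0]) cylinder(h = 400, r = 14);
translate([325, 279, 0]) cylinder(h = 400, r = 14);


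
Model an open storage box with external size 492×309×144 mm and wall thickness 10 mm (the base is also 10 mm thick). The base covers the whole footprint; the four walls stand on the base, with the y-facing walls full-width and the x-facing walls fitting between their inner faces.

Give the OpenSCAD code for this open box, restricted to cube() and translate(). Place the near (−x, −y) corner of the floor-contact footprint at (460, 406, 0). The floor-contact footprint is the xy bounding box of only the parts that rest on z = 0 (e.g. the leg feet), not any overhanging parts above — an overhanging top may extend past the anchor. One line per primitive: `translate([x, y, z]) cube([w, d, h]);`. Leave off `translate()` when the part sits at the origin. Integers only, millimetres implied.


translate([460, 406, 0]) cube([492, 309, 10]);
translate([460, 406, 10]) cube([492, 10, 134]);
translate([460, 705, 10]) cube([492, 10, 134]);
translate([460, 416, 10]) cube([10, 289, 134]);
translate([942, 416, 10]) cube([10, 289, 134]);


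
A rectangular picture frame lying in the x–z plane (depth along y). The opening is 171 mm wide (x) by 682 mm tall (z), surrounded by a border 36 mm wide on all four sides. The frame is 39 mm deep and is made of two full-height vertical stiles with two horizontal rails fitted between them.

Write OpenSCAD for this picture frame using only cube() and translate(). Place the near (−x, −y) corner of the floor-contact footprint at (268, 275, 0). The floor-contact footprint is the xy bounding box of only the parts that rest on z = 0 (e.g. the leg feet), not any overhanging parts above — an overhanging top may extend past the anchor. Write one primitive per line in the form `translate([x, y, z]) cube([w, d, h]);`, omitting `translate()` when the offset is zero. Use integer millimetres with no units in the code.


translate([268, 275, 0]) cube([36, 39, 754]);
translate([475, 275, 0]) cube([36, 39, 754]);
translate([304, 275, 0]) cube([171, 39, 36]);
translate([304, 275, 718]) cube([171, 39, 36]);


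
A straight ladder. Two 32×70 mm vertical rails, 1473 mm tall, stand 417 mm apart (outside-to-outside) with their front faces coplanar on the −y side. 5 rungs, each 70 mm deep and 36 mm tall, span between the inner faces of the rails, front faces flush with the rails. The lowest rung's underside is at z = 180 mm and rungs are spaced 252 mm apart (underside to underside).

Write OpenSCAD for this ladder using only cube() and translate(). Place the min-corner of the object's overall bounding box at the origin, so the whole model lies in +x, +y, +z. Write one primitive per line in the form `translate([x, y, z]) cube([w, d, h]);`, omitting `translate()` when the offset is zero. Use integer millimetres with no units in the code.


// rung span = 417 - 2*32 = 353
// rung[k] z = 180 + k*252
cube([32, 70, 1473]);
translate([385, 0, 0]) cube([32, 70, 1473]);
translate([32, 0, 180]) cube([353, 70, 36]);
translate([32, 0, 432]) cube([353, 70, 36]);
translate([32, 0, 684]) cube([353, 70, 36]);
translate([32, 0, 936]) cube([353, 70, 36]);
translate([32, 0, 1188]) cube([353, 70, 36]);


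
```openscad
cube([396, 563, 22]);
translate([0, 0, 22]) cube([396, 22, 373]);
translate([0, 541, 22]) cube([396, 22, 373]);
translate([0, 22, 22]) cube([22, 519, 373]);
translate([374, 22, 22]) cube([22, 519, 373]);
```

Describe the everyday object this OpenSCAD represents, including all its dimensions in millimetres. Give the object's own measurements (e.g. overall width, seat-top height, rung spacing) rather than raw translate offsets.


An open-topped rectangular box: outside dimensions 396×563×395 mm, with a uniform wall and base thickness of 22 mm. The base is a full 396×563 slab on the floor; four walls sit on top of the base. The front and back walls (the −y and +y sides) span the full width; the two side walls fit between them.


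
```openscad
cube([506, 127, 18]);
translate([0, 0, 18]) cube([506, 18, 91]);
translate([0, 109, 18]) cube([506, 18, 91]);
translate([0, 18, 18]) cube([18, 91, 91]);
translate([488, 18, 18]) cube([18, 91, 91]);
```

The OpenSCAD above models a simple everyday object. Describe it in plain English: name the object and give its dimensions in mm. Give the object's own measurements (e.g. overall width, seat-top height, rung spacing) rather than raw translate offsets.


An open-topped rectangular box: outside dimensions 506×127×109 mm, with a uniform wall and base thickness of 18 mm. The base is a full 506×127 slab on the floor; four walls sit on top of the base. The front and back walls (the −y and +y sides) span the full width; the two side walls fit between them.


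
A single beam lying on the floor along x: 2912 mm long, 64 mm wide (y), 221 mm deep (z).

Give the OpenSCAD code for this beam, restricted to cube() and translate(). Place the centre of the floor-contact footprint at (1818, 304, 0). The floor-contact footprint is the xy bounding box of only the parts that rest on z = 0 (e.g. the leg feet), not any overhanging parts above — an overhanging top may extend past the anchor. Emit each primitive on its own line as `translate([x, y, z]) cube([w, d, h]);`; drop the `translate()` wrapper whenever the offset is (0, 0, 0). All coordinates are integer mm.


translate([362, 272, 0]) cube([2912, 64, 221]);


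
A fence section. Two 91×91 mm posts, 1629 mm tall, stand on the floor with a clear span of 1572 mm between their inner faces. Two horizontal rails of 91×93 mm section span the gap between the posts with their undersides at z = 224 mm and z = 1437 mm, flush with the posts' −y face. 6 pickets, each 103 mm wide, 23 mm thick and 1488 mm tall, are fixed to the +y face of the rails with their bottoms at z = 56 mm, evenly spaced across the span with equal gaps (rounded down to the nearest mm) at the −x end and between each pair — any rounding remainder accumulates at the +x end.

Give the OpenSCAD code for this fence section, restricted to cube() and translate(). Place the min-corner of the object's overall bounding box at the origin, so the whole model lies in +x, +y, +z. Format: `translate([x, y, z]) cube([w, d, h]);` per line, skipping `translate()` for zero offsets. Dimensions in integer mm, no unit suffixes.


cube([91, 91, 1629]);
translate([1663, 0, 0]) cube([91, 91, 1629]);
translate([91, 0, 224]) cube([1572, 91, 93]);
translate([91, 0, 1437]) cube([1572, 91, 93]);
translate([227, 91, 56]) cube([103, 23, 1488]);
translate([466, 91, 56]) cube([103, 23, 1488]);
translate([705, 91, 56]) cube([103, 23, 1488]);
translate([944, 91, 56]) cube([103, 23, 1488]);
translate([1183, 91, 56]) cube([103, 23, 1488]);
translate([1422, 91, 56]) cube([103, 23, 1488]);


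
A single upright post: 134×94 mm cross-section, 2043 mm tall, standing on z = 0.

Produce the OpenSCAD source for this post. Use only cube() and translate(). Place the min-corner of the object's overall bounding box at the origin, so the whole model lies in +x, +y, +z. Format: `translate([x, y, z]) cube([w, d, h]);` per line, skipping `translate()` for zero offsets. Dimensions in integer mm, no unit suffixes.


cube([134, 94, 2043]);


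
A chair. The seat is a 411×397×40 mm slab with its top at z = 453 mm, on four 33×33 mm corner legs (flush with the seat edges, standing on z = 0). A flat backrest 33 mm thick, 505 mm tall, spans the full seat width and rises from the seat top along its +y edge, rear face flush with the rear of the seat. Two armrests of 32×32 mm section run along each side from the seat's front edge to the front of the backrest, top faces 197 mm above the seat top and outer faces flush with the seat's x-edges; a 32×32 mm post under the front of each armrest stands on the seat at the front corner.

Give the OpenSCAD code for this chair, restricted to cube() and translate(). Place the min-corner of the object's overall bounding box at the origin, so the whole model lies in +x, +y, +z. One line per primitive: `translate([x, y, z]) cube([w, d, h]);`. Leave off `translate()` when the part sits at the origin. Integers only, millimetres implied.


// leg_h = 453 - 40 = 413
// arm post h = 197 - 32 = 165
translate([0, 0, 413]) cube([411, 397, 40]);
cube([33, 33, 413]);
translate([378, 0, 0]) cube([33, 33, 413]);
translate([0, 364, 0]) cube([33, 33, 413]);
translate([378, 364, 0]) cube([33, 33, 413]);
translate([0, 364, 453]) cube([411, 33, 505]);
translate([0, 0, 618]) cube([32, 364, 32]);
translate([379, 0, 618]) cube([32, 364, 32]);
translate([0, 0, 453]) cube([32, 32, 165]);
translate([379, 0, 453]) cube([32, 32, 165]);


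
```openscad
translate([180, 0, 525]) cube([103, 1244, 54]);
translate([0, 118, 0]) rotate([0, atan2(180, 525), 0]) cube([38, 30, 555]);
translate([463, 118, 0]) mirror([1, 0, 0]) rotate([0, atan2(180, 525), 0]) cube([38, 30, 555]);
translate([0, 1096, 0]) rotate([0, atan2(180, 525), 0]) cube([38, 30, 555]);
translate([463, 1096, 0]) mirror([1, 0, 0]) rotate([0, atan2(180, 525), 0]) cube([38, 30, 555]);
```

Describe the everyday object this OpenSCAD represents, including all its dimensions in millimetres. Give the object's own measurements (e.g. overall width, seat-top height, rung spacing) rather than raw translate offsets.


A sawhorse. A 103×1244×54 mm beam (x, y, z) sits on two A-frame leg pairs. Each pair is two raked legs of 38×30 mm section (30 mm along y) splaying symmetrically in x. Each leg rises 525 mm vertically over 180 mm of horizontal reach and is 555 mm long along its own axis. Every leg's outer bottom edge rests on the floor and its outer top edge meets a bottom edge of the beam — the left legs (tilting toward +x) meet the beam's −x bottom edge, the right legs (their mirror images, tilting toward −x) meet its +x bottom edge — so the leg tops tuck under the beam, the beam's underside is 525 mm above the floor, and the feet are 463 mm apart outside-to-outside with the beam centred between them. The two leg pairs are set in 118 mm from either end of the beam.


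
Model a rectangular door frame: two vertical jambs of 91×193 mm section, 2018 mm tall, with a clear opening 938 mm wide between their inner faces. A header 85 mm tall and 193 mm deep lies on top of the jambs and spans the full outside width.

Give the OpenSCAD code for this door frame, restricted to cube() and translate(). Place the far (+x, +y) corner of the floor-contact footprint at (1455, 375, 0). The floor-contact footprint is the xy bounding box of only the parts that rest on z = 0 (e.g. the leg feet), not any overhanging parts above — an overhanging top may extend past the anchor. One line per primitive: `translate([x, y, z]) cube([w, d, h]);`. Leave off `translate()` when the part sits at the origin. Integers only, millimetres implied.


translate([335, 182, 0]) cube([91, 193, 2018]);
translate([1364, 182, 0]) cube([91, 193, 2018]);
translate([335, 182, 2018]) cube([1120, 193, 85]);


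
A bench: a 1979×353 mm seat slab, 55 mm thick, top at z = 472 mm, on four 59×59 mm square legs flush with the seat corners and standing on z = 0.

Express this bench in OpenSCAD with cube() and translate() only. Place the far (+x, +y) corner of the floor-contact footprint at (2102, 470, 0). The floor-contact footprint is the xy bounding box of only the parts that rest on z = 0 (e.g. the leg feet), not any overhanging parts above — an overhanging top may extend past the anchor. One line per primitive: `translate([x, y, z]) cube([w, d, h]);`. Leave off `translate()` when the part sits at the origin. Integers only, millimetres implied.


translate([123, 117, 417]) cube([1979, 353, 55]);
translate([123, 117, 0]) cube([59, 59, 417]);
translate([123, 411, 0]) cube([59, 59, 417]);
translate([2043, 117, 0]) cube([59, 59, 417]);
translate([2043, 411, 0]) cube([59, 59, 417]);


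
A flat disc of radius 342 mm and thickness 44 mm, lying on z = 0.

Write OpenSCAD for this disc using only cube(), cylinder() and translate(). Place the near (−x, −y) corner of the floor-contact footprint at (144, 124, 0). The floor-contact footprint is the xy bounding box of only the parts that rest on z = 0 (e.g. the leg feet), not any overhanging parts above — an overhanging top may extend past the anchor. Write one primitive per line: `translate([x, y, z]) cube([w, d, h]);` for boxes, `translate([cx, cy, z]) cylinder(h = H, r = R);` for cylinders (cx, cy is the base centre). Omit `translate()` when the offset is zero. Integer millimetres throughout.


translate([486, 466, 0]) cylinder(h = 44, r = 342);


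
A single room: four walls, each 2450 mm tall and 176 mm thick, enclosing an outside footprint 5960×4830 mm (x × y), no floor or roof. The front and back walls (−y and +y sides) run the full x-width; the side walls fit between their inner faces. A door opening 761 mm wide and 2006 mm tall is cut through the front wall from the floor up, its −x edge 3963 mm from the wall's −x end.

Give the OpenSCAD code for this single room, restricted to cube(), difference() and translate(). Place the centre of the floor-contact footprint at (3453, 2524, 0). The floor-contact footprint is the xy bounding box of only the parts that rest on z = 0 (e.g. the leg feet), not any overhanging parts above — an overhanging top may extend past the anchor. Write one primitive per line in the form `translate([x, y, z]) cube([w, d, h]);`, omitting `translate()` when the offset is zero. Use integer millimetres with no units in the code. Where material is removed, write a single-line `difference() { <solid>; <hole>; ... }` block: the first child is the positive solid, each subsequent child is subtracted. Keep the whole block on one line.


difference() { translate([473, 109, 0]) cube([5960, 176, 2450]); translate([4436, 109, 0]) cube([761, 176, 2006]); }
translate([473, 4763, 0]) cube([5960, 176, 2450]);
translate([473, 285, 0]) cube([176, 4478, 2450]);
translate([6257, 285, 0]) cube([176, 4478, 2450]);


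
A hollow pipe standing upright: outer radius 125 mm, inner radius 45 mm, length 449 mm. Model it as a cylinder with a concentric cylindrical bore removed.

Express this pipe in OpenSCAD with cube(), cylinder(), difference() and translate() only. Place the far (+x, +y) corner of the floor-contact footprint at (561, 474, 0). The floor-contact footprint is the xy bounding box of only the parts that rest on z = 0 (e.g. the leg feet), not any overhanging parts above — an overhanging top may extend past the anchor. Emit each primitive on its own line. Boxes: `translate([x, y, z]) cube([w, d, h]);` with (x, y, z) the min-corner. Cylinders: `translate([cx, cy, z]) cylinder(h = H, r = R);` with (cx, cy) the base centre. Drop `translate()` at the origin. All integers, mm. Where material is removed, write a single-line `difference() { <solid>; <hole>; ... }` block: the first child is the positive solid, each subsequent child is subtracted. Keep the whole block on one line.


difference() { translate([436, 349, 0]) cylinder(h = 449, r = 125); translate([436, 349, 0]) cylinder(h = 449, r = 45); }


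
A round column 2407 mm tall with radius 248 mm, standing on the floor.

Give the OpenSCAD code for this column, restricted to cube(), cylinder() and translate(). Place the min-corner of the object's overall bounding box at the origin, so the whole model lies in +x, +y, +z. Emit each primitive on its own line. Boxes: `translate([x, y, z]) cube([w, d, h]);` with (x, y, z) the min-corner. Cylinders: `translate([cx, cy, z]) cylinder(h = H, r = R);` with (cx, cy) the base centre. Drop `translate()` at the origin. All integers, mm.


translate([248, 248, 0]) cylinder(h = 2407, r = 248);


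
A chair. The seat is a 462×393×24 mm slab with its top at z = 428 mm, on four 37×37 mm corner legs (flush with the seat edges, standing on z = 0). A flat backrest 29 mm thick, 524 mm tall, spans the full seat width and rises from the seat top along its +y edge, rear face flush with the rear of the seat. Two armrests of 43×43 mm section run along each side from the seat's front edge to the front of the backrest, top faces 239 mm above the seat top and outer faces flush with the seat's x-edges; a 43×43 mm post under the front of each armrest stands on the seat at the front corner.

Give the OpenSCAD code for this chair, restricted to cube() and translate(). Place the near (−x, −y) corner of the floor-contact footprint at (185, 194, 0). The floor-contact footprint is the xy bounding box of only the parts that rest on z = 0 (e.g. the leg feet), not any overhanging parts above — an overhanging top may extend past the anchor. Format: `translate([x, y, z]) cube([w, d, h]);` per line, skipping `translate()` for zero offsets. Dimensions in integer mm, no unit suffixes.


translate([185, 194, 404]) cube([462, 393, 24]);
translate([185, 194, 0]) cube([37, 37, 404]);
translate([610, 194, 0]) cube([37, 37, 404]);
translate([185, 550, 0]) cube([37, 37, 404]);
translate([610, 550, 0]) cube([37, 37, 404]);
translate([185, 558, 428]) cube([462, 29, 524]);
translate([185, 194, 624]) cube([43, 364, 43]);
translate([604, 194, 624]) cube([43, 364, 43]);
translate([185, 194, 428]) cube([43, 43, 196]);
translate([604, 194, 428]) cube([43, 43, 196]);


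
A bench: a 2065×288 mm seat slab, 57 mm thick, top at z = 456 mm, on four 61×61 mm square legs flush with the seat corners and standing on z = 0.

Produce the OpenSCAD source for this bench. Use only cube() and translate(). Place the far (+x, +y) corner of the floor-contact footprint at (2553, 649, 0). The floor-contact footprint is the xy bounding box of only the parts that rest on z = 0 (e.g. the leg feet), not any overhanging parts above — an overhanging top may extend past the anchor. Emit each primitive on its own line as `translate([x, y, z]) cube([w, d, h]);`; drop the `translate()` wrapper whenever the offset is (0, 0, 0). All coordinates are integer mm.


// leg_h = 456 − 57 = 399
translate([488, 361, 399]) cube([2065, 288, 57]);
translate([488, 361, 0]) cube([61, 61, 399]);
translate([488, 588, 0]) cube([61, 61, 399]);
translate([2492, 361, 0]) cube([61, 61, 399]);
translate([2492, 588, 0]) cube([61, 61, 399]);


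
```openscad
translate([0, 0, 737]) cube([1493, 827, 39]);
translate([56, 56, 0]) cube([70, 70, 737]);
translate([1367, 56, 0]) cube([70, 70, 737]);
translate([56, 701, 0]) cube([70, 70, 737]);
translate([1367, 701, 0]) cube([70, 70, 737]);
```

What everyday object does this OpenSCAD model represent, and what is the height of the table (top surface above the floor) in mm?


A table. The table height is 776 mm.

A 1493×827×39 slab sits at z = 737 on four 70 mm square posts — a table. The top surface is at 737 + 39 = 776 mm.


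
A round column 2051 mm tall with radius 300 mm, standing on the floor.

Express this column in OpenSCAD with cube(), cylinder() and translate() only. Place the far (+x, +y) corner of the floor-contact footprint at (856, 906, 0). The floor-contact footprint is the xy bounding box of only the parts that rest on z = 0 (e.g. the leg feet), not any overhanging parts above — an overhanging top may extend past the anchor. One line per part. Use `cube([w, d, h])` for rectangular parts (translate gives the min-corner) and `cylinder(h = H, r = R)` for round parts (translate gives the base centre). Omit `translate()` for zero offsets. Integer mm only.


translate([556, 606, 0]) cylinder(h = 2051, r = 300);


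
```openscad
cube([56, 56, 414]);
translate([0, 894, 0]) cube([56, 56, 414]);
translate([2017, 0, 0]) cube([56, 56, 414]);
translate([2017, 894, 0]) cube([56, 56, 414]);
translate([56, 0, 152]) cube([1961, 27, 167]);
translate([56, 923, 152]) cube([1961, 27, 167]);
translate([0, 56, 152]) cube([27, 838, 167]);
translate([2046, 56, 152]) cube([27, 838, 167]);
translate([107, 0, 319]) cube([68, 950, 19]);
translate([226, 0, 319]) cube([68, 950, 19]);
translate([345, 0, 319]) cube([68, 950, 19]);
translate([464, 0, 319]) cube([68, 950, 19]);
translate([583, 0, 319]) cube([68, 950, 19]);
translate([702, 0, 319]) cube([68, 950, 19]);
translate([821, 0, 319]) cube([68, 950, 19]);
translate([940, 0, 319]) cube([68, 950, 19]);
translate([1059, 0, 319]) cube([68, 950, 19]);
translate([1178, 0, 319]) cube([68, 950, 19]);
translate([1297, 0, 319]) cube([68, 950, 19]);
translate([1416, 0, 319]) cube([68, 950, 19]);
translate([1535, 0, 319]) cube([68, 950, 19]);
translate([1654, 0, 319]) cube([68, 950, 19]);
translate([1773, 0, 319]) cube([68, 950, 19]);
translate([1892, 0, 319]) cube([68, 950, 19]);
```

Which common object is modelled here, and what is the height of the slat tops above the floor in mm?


A bed frame. The slat-top height is 338 mm.

Four posts, four rails, and a row of slats — a bed frame. Slats sit on the rails at z = 152 + 167 = 319; with slat thickness 19, the top is 338 mm.


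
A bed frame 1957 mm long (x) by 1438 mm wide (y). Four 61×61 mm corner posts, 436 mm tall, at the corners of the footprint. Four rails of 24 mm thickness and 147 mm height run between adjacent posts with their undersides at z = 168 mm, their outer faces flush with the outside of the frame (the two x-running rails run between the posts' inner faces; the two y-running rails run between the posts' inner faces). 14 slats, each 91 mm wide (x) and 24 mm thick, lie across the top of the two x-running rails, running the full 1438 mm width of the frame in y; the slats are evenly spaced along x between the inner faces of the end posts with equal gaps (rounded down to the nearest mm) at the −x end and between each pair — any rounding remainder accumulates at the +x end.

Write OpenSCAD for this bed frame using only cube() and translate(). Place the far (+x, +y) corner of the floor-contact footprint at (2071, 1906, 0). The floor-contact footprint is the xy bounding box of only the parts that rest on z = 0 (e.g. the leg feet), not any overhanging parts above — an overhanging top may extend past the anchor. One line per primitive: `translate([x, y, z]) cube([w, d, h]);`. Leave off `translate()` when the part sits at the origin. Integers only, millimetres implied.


translate([114, 468, 0]) cube([61, 61, 436]);
translate([114, 1845, 0]) cube([61, 61, 436]);
translate([2010, 468, 0]) cube([61, 61, 436]);
translate([2010, 1845, 0]) cube([61, 61, 436]);
translate([175, 468, 168]) cube([1835, 24, 147]);
translate([175, 1882, 168]) cube([1835, 24, 147]);
translate([114, 529, 168]) cube([24, 1316, 147]);
translate([2047, 529, 168]) cube([24, 1316, 147]);
translate([212, 468, 315]) cube([91, 1438, 24]);
translate([340, 468, 315]) cube([91, 1438, 24]);
translate([468, 468, 315]) cube([91, 1438, 24]);
translate([596, 468, 315]) cube([91, 1438, 24]);
translate([724, 468, 315]) cube([91, 1438, 24]);
translate([852, 468, 315]) cube([91, 1438, 24]);
translate([980, 468, 315]) cube([91, 1438, 24]);
translate([1108, 468, 315]) cube([91, 1438, 24]);
translate([1236, 468, 315]) cube([91, 1438, 24]);
translate([1364, 468, 315]) cube([91, 1438, 24]);
translate([1492, 468, 315]) cube([91, 1438, 24]);
translate([1620, 468, 315]) cube([91, 1438, 24]);
translate([1748, 468, 315]) cube([91, 1438, 24]);
translate([1876, 468, 315]) cube([91, 1438, 24]);


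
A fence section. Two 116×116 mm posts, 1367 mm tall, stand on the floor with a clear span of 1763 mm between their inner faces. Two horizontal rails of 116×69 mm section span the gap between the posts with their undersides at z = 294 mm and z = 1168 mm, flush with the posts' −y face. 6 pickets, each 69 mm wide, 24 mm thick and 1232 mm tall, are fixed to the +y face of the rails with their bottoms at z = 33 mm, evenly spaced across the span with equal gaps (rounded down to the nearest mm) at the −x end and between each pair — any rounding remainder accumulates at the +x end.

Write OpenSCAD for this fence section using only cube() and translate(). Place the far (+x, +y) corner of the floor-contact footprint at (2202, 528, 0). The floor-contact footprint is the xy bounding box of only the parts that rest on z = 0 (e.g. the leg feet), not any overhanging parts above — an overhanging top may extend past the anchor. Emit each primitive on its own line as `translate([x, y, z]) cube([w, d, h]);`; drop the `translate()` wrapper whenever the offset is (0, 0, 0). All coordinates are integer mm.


translate([207, 412, 0]) cube([116, 116, 1367]);
translate([2086, 412, 0]) cube([116, 116, 1367]);
translate([323, 412, 294]) cube([1763, 116, 69]);
translate([323, 412, 1168]) cube([1763, 116, 69]);
translate([515, 528, 33]) cube([69, 24, 1232]);
translate([776, 528, 33]) cube([69, 24, 1232]);
translate([1037, 528, 33]) cube([69, 24, 1232]);
translate([1298, 528, 33]) cube([69, 24, 1232]);
translate([1559, 528, 33]) cube([69, 24, 1232]);
translate([1820, 528, 33]) cube([69, 24, 1232]);


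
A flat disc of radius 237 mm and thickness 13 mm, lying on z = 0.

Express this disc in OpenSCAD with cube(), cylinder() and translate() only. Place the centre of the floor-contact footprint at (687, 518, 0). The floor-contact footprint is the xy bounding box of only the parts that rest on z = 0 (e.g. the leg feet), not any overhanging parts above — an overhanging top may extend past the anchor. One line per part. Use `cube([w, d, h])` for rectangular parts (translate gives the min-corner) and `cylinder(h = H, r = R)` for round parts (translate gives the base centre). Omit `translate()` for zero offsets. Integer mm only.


translate([687, 518, 0]) cylinder(h = 13, r = 237);


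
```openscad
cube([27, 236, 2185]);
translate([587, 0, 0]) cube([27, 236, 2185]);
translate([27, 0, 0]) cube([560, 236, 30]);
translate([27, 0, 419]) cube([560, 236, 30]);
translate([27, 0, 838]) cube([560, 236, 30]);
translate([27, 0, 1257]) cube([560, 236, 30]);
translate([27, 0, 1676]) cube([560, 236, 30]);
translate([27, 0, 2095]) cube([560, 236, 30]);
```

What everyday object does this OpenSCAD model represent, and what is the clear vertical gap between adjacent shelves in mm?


A bookshelf. The clear shelf gap is 389 mm.

Two tall side panels with 6 horizontal boards between them — a bookshelf. The first two shelf undersides are at z = 0 and z = 419; with shelf thickness 30, the clear gap is 419 − 0 − 30 = 389 mm.


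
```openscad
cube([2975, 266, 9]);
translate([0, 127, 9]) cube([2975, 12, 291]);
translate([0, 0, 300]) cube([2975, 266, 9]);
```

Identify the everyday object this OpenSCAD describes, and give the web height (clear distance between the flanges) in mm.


An I-beam. The web height is 291 mm.

Two wide flanges with a thin centred web — an I-beam. Overall 309 mm minus two 9 mm flanges gives a web of 309 − 2·9 = 291 mm.


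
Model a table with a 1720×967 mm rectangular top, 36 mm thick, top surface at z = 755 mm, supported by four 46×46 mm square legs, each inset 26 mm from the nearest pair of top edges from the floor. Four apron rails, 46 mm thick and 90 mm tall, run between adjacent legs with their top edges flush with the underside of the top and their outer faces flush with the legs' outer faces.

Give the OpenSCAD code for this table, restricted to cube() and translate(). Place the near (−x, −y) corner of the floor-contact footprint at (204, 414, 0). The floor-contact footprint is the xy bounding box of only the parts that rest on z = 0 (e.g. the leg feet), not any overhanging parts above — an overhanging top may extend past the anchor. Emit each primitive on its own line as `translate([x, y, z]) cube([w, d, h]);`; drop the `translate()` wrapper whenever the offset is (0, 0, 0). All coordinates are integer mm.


translate([178, 388, 719]) cube([1720, 967, 36]);
translate([204, 414, 0]) cube([46, 46, 719]);
translate([1826, 414, 0]) cube([46, 46, 719]);
translate([204, 1283, 0]) cube([46, 46, 719]);
translate([1826, 1283, 0]) cube([46, 46, 719]);
translate([250, 414, 629]) cube([1576, 46, 90]);
translate([250, 1283, 629]) cube([1576, 46, 90]);
translate([204, 460, 629]) cube([46, 823, 90]);
translate([1826, 460, 629]) cube([46, 823, 90]);


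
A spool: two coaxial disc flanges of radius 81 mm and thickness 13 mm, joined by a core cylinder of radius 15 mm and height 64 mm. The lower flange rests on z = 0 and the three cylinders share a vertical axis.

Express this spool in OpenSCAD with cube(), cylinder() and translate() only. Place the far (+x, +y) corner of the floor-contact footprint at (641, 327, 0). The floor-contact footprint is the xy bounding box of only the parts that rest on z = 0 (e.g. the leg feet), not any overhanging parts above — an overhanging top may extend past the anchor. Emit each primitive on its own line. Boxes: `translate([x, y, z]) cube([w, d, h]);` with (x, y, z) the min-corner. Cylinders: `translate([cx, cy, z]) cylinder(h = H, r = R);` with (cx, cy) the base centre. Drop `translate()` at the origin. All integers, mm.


translate([560, 246, 0]) cylinder(h = 13, r = 81);
translate([560, 246, 13]) cylinder(h = 64, r = 15);
translate([560, 246, 77]) cylinder(h = 13, r = 81);


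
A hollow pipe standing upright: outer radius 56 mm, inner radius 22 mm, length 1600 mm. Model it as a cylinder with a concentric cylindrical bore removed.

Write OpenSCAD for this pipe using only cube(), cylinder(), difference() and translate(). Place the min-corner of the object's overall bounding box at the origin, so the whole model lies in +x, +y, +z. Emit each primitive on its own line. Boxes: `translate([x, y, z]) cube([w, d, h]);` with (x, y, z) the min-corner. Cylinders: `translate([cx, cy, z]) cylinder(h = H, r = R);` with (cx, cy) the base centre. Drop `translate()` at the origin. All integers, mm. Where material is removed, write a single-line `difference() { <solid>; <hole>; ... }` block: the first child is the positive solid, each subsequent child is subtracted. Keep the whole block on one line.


difference() { translate([56, 56, 0]) cylinder(h = 1600, r = 56); translate([56, 56, 0]) cylinder(h = 1600, r = 22); }


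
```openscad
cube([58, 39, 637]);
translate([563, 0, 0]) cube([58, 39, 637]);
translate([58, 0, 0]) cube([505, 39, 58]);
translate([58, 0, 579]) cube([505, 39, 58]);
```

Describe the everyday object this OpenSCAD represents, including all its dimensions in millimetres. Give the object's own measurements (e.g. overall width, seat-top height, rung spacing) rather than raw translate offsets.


A rectangular picture frame lying in the x–z plane (depth along y). The opening is 505 mm wide (x) by 521 mm tall (z), surrounded by a border 58 mm wide on all four sides. The frame is 39 mm deep and is made of two full-height vertical stiles with two horizontal rails fitted between them.


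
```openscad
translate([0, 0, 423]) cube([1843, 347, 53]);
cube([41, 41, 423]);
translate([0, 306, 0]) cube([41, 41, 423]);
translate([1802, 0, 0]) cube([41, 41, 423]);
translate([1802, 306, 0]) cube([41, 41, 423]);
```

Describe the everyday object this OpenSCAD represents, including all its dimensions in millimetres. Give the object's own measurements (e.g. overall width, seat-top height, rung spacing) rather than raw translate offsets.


A bench: a 1843×347 mm seat slab, 53 mm thick, top at z = 476 mm, on four 41×41 mm square legs flush with the seat corners and standing on z = 0.


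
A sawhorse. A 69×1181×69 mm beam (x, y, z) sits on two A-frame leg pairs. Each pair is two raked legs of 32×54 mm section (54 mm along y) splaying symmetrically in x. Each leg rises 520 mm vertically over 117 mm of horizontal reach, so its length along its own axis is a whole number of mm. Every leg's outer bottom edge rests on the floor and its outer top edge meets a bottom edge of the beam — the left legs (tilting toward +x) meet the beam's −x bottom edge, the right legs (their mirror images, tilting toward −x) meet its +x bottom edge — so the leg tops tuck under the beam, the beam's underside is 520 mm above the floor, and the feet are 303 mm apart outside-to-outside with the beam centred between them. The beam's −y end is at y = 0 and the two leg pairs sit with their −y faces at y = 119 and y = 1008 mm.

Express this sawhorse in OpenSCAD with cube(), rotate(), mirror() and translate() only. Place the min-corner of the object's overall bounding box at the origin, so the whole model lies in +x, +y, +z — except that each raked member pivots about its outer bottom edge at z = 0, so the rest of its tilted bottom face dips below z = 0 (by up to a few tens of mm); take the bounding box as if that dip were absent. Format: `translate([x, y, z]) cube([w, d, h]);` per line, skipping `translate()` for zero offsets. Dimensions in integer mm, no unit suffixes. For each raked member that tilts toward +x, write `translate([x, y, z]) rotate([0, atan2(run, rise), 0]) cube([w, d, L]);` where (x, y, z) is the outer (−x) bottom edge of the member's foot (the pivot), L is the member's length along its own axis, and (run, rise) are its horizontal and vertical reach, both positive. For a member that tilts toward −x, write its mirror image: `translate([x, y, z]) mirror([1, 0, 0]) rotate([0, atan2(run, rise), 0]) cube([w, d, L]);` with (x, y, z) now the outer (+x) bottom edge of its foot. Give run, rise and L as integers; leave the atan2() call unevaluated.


translate([117, 0, 520]) cube([69, 1181, 69]);
translate([0, 119, 0]) rotate([0, atan2(117, 520), 0]) cube([32, 54, 533]);
translate([303, 119, 0]) mirror([1, 0, 0]) rotate([0, atan2(117, 520), 0]) cube([32, 54, 533]);
translate([0, 1008, 0]) rotate([0, atan2(117, 520), 0]) cube([32, 54, 533]);
translate([303, 1008, 0]) mirror([1, 0, 0]) rotate([0, atan2(117, 520), 0]) cube([32, 54, 533]);


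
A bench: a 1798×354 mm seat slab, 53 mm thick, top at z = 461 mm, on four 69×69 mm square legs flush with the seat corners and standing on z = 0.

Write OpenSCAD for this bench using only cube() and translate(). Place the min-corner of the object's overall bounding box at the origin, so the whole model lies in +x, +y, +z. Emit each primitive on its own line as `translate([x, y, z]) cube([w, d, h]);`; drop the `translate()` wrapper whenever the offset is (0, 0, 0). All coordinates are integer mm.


// leg_h = 461 − 53 = 408
translate([0, 0, 408]) cube([1798, 354, 53]);
cube([69, 69, 408]);
translate([0, 285, 0]) cube([69, 69, 408]);
translate([1729, 0, 0]) cube([69, 69, 408]);
translate([1729, 285, 0]) cube([69, 69, 408]);


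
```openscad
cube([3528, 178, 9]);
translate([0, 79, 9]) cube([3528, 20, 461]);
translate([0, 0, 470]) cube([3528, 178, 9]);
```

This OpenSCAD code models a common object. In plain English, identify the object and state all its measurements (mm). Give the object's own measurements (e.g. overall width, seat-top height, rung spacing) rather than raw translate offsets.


An I-beam lying along x, 3528 mm long. Overall section height 479 mm. Two flanges 178 mm wide (y) and 9 mm thick, one on the floor and one at the top; a web 20 mm thick runs between them, centred on the flange width.


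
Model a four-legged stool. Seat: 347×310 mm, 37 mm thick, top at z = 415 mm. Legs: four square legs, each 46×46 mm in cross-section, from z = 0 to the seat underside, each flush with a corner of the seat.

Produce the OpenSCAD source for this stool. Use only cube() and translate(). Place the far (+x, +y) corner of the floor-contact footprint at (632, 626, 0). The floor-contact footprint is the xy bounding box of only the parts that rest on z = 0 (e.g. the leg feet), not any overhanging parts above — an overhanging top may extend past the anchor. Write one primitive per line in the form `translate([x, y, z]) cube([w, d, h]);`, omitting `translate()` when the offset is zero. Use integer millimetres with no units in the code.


translate([285, 316, 378]) cube([347, 310, 37]);
translate([285, 316, 0]) cube([46, 46, 378]);
translate([586, 316, 0]) cube([46, 46, 378]);
translate([285, 580, 0]) cube([46, 46, 378]);
translate([586, 580, 0]) cube([46, 46, 378]);


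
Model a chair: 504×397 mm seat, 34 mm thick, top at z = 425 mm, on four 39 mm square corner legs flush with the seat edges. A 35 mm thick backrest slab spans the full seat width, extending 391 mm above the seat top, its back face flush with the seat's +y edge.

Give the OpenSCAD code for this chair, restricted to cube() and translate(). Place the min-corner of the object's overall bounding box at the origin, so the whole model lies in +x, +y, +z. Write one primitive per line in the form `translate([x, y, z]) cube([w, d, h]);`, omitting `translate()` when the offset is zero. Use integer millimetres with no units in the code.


// leg_h = 425 - 34 = 391
translate([0, 0, 391]) cube([504, 397, 34]);
cube([39, 39, 391]);
translate([465, 0, 0]) cube([39, 39, 391]);
translate([0, 358, 0]) cube([39, 39, 391]);
translate([465, 358, 0]) cube([39, 39, 391]);
translate([0, 362, 425]) cube([504, 35, 391]);


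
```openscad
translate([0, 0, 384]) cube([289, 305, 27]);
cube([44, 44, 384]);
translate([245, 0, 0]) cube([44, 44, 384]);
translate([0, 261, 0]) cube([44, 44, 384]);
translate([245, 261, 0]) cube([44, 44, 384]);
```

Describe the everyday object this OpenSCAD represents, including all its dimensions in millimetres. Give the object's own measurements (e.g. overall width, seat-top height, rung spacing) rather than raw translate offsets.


A four-legged stool. The seat is a 289×305×27 mm slab whose top surface is at z = 411 mm; four square legs, each 44×44 mm in cross-section, run from the floor (z = 0) to the underside of the seat, each flush with a corner of the seat.
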